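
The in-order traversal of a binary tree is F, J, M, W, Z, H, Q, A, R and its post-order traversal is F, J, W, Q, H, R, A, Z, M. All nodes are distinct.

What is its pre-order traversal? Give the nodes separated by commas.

M, J, F, Z, W, A, H, Q, R

The last element of post-order is the root; it splits in-order into left and right subtrees.
Root M: left subtree has 2 nodes {F, J}, right has 6 {W, Z, H, Q, A, R}.
  Root J: left subtree has 1 node {F}, right has 0 { }.
  Root Z: left subtree has 1 node {W}, right has 4 {H, Q, A, R}.
    Root A: left subtree has 2 nodes {H, Q}, right has 1 {R}.
      Root H: left subtree has 0 nodes { }, right has 1 {Q}.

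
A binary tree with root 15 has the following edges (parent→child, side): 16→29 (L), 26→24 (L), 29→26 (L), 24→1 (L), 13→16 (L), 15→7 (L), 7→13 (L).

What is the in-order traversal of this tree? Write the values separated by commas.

In-order visits the left subtree, then the node, then the right subtree.
At 15: go left to 7.
  At 7: go left to 13.
    At 13: go left to 16.
      At 16: go left to 29.
        At 29: go left to 26.
          At 26: go left to 24.
            At 24: go left to 1.
              1 is a leaf — visit 1.
            Visit 24.
            At 24: no right child.
          Visit 26.
          At 26: no right child.
        Visit 29.
        At 29: no right child.
      Visit 16.
      At 16: no right child.
    Visit 13.
    At 13: no right child.
  Visit 7.
  At 7: no right child.
Visit 15.
At 15: no right child.

1, 24, 26, 29, 16, 13, 7, 15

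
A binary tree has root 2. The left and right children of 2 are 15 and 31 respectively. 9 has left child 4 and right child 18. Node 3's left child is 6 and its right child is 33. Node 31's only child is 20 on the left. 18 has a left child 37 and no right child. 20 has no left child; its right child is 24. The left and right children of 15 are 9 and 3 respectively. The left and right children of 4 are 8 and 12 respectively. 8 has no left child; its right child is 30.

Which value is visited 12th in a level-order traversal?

Level-order visits nodes level by level from the root, left to right within each level.
Level 0: 2
Level 1: 15, 31
Level 2: 9, 3, 20
Level 3: 4, 18, 6, 33, 24
Level 4: 8, 12, 37
Level 5: 30
Full level-order sequence: 2, 15, 31, 9, 3, 20, 4, 18, 6, 33, 24, 8, 12, 37, 30.

8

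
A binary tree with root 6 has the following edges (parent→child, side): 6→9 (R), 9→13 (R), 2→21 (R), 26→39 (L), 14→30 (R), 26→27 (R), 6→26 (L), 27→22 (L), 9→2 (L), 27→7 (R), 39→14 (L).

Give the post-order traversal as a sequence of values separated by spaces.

30 14 39 22 7 27 26 21 2 13 9 6

Post-order visits the left subtree, then the right subtree, then the node.
At 6: go left to 26.
  At 26: go left to 39.
    At 39: go left to 14.
      At 14: no left child.
      At 14: go right to 30.
        30 is a leaf — visit 30.
      Visit 14.
    At 39: no right child.
    Visit 39.
  At 26: go right to 27.
    At 27: go left to 22.
      22 is a leaf — visit 22.
    At 27: go right to 7.
      7 is a leaf — visit 7.
    Visit 27.
  Visit 26.
At 6: go right to 9.
  At 9: go left to 2.
    At 2: no left child.
    At 2: go right to 21.
      21 is a leaf — visit 21.
    Visit 2.
  At 9: go right to 13.
    13 is a leaf — visit 13.
  Visit 9.
Visit 6.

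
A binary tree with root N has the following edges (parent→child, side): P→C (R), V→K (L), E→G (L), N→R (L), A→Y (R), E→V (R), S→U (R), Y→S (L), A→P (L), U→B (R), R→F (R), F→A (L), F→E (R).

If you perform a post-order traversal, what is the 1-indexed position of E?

Post-order visits the left subtree, then the right subtree, then the node.
At N: go left to R.
  At R: no left child.
  At R: go right to F.
    At F: go left to A.
      At A: go left to P.
        At P: no left child.
        At P: go right to C.
          C is a leaf — visit C.
        Visit P.
      At A: go right to Y.
        At Y: go left to S.
          At S: no left child.
          At S: go right to U.
            At U: no left child.
            At U: go right to B.
              B is a leaf — visit B.
            Visit U.
          Visit S.
        At Y: no right child.
        Visit Y.
      Visit A.
    At F: go right to E.
      At E: go left to G.
        G is a leaf — visit G.
      At E: go right to V.
        At V: go left to K.
          K is a leaf — visit K.
        At V: no right child.
        Visit V.
      Visit E.
    Visit F.
  Visit R.
At N: no right child.
Visit N.
Full post-order sequence: C, P, B, U, S, Y, A, G, K, V, E, F, R, N.

11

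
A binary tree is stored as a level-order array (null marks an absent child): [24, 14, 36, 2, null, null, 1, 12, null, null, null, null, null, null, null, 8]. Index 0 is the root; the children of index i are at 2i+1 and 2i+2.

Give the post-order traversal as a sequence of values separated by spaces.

8 12 2 14 1 36 24

Post-order visits the left subtree, then the right subtree, then the node.
At 24: go left to 14.
  At 14: go left to 2.
    At 2: go left to 12.
      At 12: go left to 8.
        8 is a leaf — visit 8.
      At 12: no right child.
      Visit 12.
    At 2: no right child.
    Visit 2.
  At 14: no right child.
  Visit 14.
At 24: go right to 36.
  At 36: no left child.
  At 36: go right to 1.
    1 is a leaf — visit 1.
  Visit 36.
Visit 24.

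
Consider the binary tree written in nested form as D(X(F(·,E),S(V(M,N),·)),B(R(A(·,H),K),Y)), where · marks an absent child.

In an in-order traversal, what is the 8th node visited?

D

In-order visits the left subtree, then the node, then the right subtree.
At D: go left to X.
  At X: go left to F.
    At F: no left child.
    Visit F.
    At F: go right to E.
      E is a leaf — visit E.
  Visit X.
  At X: go right to S.
    At S: go left to V.
      At V: go left to M.
        M is a leaf — visit M.
      Visit V.
      At V: go right to N.
        N is a leaf — visit N.
    Visit S.
    At S: no right child.
Visit D.
At D: go right to B.
  At B: go left to R.
    At R: go left to A.
      At A: no left child.
      Visit A.
      At A: go right to H.
        H is a leaf — visit H.
    Visit R.
    At R: go right to K.
      K is a leaf — visit K.
  Visit B.
  At B: go right to Y.
    Y is a leaf — visit Y.
Full in-order sequence: F, E, X, M, V, N, S, D, A, H, R, K, B, Y.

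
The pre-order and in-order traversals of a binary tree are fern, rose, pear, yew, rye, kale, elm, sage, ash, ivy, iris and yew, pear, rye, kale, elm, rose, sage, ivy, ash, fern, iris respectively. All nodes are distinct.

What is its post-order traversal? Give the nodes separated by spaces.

The first element of pre-order is the root; it splits in-order into left and right subtrees.
Root fern: left subtree has 9 nodes {yew, pear, rye, kale, elm, rose, sage, ivy, ash}, right has 1 {iris}.
  Root rose: left subtree has 5 nodes {yew, pear, rye, kale, elm}, right has 3 {sage, ivy, ash}.
    Root pear: left subtree has 1 node {yew}, right has 3 {rye, kale, elm}.
      Root rye: left subtree has 0 nodes { }, right has 2 {kale, elm}.
        Root kale: left subtree has 0 nodes { }, right has 1 {elm}.
    Root sage: left subtree has 0 nodes { }, right has 2 {ivy, ash}.
      Root ash: left subtree has 1 node {ivy}, right has 0 { }.

yew elm kale rye pear ivy ash sage rose iris fern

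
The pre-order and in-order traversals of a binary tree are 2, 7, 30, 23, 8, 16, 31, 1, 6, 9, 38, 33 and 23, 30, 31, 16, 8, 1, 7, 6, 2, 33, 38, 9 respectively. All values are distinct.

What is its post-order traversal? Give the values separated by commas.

The first element of pre-order is the root; it splits in-order into left and right subtrees.
Root 2: left subtree has 8 nodes {23, 30, 31, 16, 8, 1, 7, 6}, right has 3 {33, 38, 9}.
  Root 7: left subtree has 6 nodes {23, 30, 31, 16, 8, 1}, right has 1 {6}.
    Root 30: left subtree has 1 node {23}, right has 4 {31, 16, 8, 1}.
      Root 8: left subtree has 2 nodes {31, 16}, right has 1 {1}.
        Root 16: left subtree has 1 node {31}, right has 0 { }.
  Root 9: left subtree has 2 nodes {33, 38}, right has 0 { }.
    Root 38: left subtree has 1 node {33}, right has 0 { }.

23, 31, 16, 1, 8, 30, 6, 7, 33, 38, 9, 2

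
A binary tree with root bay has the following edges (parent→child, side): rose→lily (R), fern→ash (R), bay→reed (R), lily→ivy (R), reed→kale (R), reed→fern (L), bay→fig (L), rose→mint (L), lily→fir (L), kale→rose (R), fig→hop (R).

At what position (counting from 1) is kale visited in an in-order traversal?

7

In-order visits the left subtree, then the node, then the right subtree.
At bay: go left to fig.
  At fig: no left child.
  Visit fig.
  At fig: go right to hop.
    hop is a leaf — visit hop.
Visit bay.
At bay: go right to reed.
  At reed: go left to fern.
    At fern: no left child.
    Visit fern.
    At fern: go right to ash.
      ash is a leaf — visit ash.
  Visit reed.
  At reed: go right to kale.
    At kale: no left child.
    Visit kale.
    At kale: go right to rose.
      At rose: go left to mint.
        mint is a leaf — visit mint.
      Visit rose.
      At rose: go right to lily.
        At lily: go left to fir.
          fir is a leaf — visit fir.
        Visit lily.
        At lily: go right to ivy.
          ivy is a leaf — visit ivy.
Full in-order sequence: fig, hop, bay, fern, ash, reed, kale, mint, rose, fir, lily, ivy.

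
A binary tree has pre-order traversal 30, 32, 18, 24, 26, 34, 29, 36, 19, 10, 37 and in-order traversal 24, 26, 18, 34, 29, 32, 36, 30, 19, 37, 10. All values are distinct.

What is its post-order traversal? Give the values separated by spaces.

The first element of pre-order is the root; it splits in-order into left and right subtrees.
Root 30: left subtree has 7 nodes {24, 26, 18, 34, 29, 32, 36}, right has 3 {19, 37, 10}.
  Root 32: left subtree has 5 nodes {24, 26, 18, 34, 29}, right has 1 {36}.
    Root 18: left subtree has 2 nodes {24, 26}, right has 2 {34, 29}.
      Root 24: left subtree has 0 nodes { }, right has 1 {26}.
      Root 34: left subtree has 0 nodes { }, right has 1 {29}.
  Root 19: left subtree has 0 nodes { }, right has 2 {37, 10}.
    Root 10: left subtree has 1 node {37}, right has 0 { }.

26 24 29 34 18 36 32 37 10 19 30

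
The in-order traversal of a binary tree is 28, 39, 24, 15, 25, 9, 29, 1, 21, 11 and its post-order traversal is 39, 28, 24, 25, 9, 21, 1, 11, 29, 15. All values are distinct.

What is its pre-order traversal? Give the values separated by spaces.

15 24 28 39 29 9 25 11 1 21

The last element of post-order is the root; it splits in-order into left and right subtrees.
Root 15: left subtree has 3 nodes {28, 39, 24}, right has 6 {25, 9, 29, 1, 21, 11}.
  Root 24: left subtree has 2 nodes {28, 39}, right has 0 { }.
    Root 28: left subtree has 0 nodes { }, right has 1 {39}.
  Root 29: left subtree has 2 nodes {25, 9}, right has 3 {1, 21, 11}.
    Root 9: left subtree has 1 node {25}, right has 0 { }.
    Root 11: left subtree has 2 nodes {1, 21}, right has 0 { }.
      Root 1: left subtree has 0 nodes { }, right has 1 {21}.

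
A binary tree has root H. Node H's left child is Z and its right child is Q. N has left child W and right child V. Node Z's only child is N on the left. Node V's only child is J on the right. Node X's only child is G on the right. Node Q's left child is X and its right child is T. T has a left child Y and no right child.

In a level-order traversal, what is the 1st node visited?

H

Level-order visits nodes level by level from the root, left to right within each level.
Level 0: H
Level 1: Z, Q
Level 2: N, X, T
Level 3: W, V, G, Y
Level 4: J
Full level-order sequence: H, Z, Q, N, X, T, W, V, G, Y, J.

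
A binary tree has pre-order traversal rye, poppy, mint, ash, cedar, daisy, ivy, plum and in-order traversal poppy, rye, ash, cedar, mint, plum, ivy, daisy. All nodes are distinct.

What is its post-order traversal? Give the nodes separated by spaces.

The first element of pre-order is the root; it splits in-order into left and right subtrees.
Root rye: left subtree has 1 node {poppy}, right has 6 {ash, cedar, mint, plum, ivy, daisy}.
  Root mint: left subtree has 2 nodes {ash, cedar}, right has 3 {plum, ivy, daisy}.
    Root ash: left subtree has 0 nodes { }, right has 1 {cedar}.
    Root daisy: left subtree has 2 nodes {plum, ivy}, right has 0 { }.
      Root ivy: left subtree has 1 node {plum}, right has 0 { }.

poppy cedar ash plum ivy daisy mint rye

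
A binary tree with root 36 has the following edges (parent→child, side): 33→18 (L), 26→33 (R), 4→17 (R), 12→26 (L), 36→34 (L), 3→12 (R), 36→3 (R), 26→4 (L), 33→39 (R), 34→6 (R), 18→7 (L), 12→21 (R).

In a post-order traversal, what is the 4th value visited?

4

Post-order visits the left subtree, then the right subtree, then the node.
At 36: go left to 34.
  At 34: no left child.
  At 34: go right to 6.
    6 is a leaf — visit 6.
  Visit 34.
At 36: go right to 3.
  At 3: no left child.
  At 3: go right to 12.
    At 12: go left to 26.
      At 26: go left to 4.
        At 4: no left child.
        At 4: go right to 17.
          17 is a leaf — visit 17.
        Visit 4.
      At 26: go right to 33.
        At 33: go left to 18.
          At 18: go left to 7.
            7 is a leaf — visit 7.
          At 18: no right child.
          Visit 18.
        At 33: go right to 39.
          39 is a leaf — visit 39.
        Visit 33.
      Visit 26.
    At 12: go right to 21.
      21 is a leaf — visit 21.
    Visit 12.
  Visit 3.
Visit 36.
Full post-order sequence: 6, 34, 17, 4, 7, 18, 39, 33, 26, 21, 12, 3, 36.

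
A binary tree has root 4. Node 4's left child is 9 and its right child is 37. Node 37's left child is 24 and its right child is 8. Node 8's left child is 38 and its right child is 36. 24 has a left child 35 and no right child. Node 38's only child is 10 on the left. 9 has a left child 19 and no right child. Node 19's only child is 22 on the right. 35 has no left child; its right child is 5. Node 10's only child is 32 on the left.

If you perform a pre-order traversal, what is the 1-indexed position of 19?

3

Pre-order visits the node, then its left subtree, then its right subtree.
Visit 4.
At 4: go left to 9.
  Visit 9.
  At 9: go left to 19.
    Visit 19.
    At 19: no left child.
    At 19: go right to 22.
      22 is a leaf — visit 22.
  At 9: no right child.
At 4: go right to 37.
  Visit 37.
  At 37: go left to 24.
    Visit 24.
    At 24: go left to 35.
      Visit 35.
      At 35: no left child.
      At 35: go right to 5.
        5 is a leaf — visit 5.
    At 24: no right child.
  At 37: go right to 8.
    Visit 8.
    At 8: go left to 38.
      Visit 38.
      At 38: go left to 10.
        Visit 10.
        At 10: go left to 32.
          32 is a leaf — visit 32.
        At 10: no right child.
      At 38: no right child.
    At 8: go right to 36.
      36 is a leaf — visit 36.
Full pre-order sequence: 4, 9, 19, 22, 37, 24, 35, 5, 8, 38, 10, 32, 36.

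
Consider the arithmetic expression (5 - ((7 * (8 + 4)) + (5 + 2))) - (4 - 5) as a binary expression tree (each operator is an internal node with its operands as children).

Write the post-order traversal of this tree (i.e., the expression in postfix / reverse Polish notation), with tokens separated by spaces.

Post-order on an expression tree gives postfix notation: for each operator, emit left operand, right operand, then the operator.

5 7 8 4 + * 5 2 + + - 4 5 - -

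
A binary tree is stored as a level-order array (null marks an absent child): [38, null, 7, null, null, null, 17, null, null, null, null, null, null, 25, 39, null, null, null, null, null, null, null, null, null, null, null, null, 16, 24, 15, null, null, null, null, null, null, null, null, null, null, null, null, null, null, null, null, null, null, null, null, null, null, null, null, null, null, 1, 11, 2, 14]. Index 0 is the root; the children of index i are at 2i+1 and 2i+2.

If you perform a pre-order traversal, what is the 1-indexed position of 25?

Pre-order visits the node, then its left subtree, then its right subtree.
Visit 38.
At 38: no left child.
At 38: go right to 7.
  Visit 7.
  At 7: no left child.
  At 7: go right to 17.
    Visit 17.
    At 17: go left to 25.
      Visit 25.
      At 25: go left to 16.
        Visit 16.
        At 16: no left child.
        At 16: go right to 1.
          1 is a leaf — visit 1.
      At 25: go right to 24.
        Visit 24.
        At 24: go left to 11.
          11 is a leaf — visit 11.
        At 24: go right to 2.
          2 is a leaf — visit 2.
    At 17: go right to 39.
      Visit 39.
      At 39: go left to 15.
        Visit 15.
        At 15: go left to 14.
          14 is a leaf — visit 14.
        At 15: no right child.
      At 39: no right child.
Full pre-order sequence: 38, 7, 17, 25, 16, 1, 24, 11, 2, 39, 15, 14.

4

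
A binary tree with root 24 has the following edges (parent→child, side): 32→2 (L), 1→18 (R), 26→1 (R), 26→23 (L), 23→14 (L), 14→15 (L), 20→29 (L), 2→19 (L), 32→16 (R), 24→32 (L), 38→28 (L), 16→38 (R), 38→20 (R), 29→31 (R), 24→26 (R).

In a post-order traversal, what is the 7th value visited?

Post-order visits the left subtree, then the right subtree, then the node.
At 24: go left to 32.
  At 32: go left to 2.
    At 2: go left to 19.
      19 is a leaf — visit 19.
    At 2: no right child.
    Visit 2.
  At 32: go right to 16.
    At 16: no left child.
    At 16: go right to 38.
      At 38: go left to 28.
        28 is a leaf — visit 28.
      At 38: go right to 20.
        At 20: go left to 29.
          At 29: no left child.
          At 29: go right to 31.
            31 is a leaf — visit 31.
          Visit 29.
        At 20: no right child.
        Visit 20.
      Visit 38.
    Visit 16.
  Visit 32.
At 24: go right to 26.
  At 26: go left to 23.
    At 23: go left to 14.
      At 14: go left to 15.
        15 is a leaf — visit 15.
      At 14: no right child.
      Visit 14.
    At 23: no right child.
    Visit 23.
  At 26: go right to 1.
    At 1: no left child.
    At 1: go right to 18.
      18 is a leaf — visit 18.
    Visit 1.
  Visit 26.
Visit 24.
Full post-order sequence: 19, 2, 28, 31, 29, 20, 38, 16, 32, 15, 14, 23, 18, 1, 26, 24.

38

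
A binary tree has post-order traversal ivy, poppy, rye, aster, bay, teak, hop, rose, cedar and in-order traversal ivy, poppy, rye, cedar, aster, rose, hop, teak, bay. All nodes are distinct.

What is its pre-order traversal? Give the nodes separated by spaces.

The last element of post-order is the root; it splits in-order into left and right subtrees.
Root cedar: left subtree has 3 nodes {ivy, poppy, rye}, right has 5 {aster, rose, hop, teak, bay}.
  Root rye: left subtree has 2 nodes {ivy, poppy}, right has 0 { }.
    Root poppy: left subtree has 1 node {ivy}, right has 0 { }.
  Root rose: left subtree has 1 node {aster}, right has 3 {hop, teak, bay}.
    Root hop: left subtree has 0 nodes { }, right has 2 {teak, bay}.
      Root teak: left subtree has 0 nodes { }, right has 1 {bay}.

cedar rye poppy ivy rose aster hop teak bay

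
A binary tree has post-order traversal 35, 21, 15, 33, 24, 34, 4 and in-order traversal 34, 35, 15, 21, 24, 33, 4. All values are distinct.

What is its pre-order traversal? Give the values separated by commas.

4, 34, 24, 15, 35, 21, 33

The last element of post-order is the root; it splits in-order into left and right subtrees.
Root 4: left subtree has 6 nodes {34, 35, 15, 21, 24, 33}, right has 0 { }.
  Root 34: left subtree has 0 nodes { }, right has 5 {35, 15, 21, 24, 33}.
    Root 24: left subtree has 3 nodes {35, 15, 21}, right has 1 {33}.
      Root 15: left subtree has 1 node {35}, right has 1 {21}.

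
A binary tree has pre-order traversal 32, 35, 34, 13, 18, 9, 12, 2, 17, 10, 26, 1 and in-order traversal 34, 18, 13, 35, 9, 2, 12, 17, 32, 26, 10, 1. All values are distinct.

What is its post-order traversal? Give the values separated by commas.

The first element of pre-order is the root; it splits in-order into left and right subtrees.
Root 32: left subtree has 8 nodes {34, 18, 13, 35, 9, 2, 12, 17}, right has 3 {26, 10, 1}.
  Root 35: left subtree has 3 nodes {34, 18, 13}, right has 4 {9, 2, 12, 17}.
    Root 34: left subtree has 0 nodes { }, right has 2 {18, 13}.
      Root 13: left subtree has 1 node {18}, right has 0 { }.
    Root 9: left subtree has 0 nodes { }, right has 3 {2, 12, 17}.
      Root 12: left subtree has 1 node {2}, right has 1 {17}.
  Root 10: left subtree has 1 node {26}, right has 1 {1}.

18, 13, 34, 2, 17, 12, 9, 35, 26, 1, 10, 32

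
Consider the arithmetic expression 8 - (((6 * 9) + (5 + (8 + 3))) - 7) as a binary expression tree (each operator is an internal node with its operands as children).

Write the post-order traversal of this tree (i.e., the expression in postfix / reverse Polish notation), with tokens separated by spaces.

8 6 9 * 5 8 3 + + + 7 - -

Post-order on an expression tree gives postfix notation: for each operator, emit left operand, right operand, then the operator.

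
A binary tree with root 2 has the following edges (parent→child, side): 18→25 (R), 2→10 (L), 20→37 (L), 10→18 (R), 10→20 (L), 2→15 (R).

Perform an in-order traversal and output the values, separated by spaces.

37 20 10 18 25 2 15

In-order visits the left subtree, then the node, then the right subtree.
At 2: go left to 10.
  At 10: go left to 20.
    At 20: go left to 37.
      37 is a leaf — visit 37.
    Visit 20.
    At 20: no right child.
  Visit 10.
  At 10: go right to 18.
    At 18: no left child.
    Visit 18.
    At 18: go right to 25.
      25 is a leaf — visit 25.
Visit 2.
At 2: go right to 15.
  15 is a leaf — visit 15.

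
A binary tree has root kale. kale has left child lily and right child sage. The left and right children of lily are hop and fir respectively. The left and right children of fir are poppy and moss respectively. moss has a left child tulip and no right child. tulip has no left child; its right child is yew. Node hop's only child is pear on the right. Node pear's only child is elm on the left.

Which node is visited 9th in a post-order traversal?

Post-order visits the left subtree, then the right subtree, then the node.
At kale: go left to lily.
  At lily: go left to hop.
    At hop: no left child.
    At hop: go right to pear.
      At pear: go left to elm.
        elm is a leaf — visit elm.
      At pear: no right child.
      Visit pear.
    Visit hop.
  At lily: go right to fir.
    At fir: go left to poppy.
      poppy is a leaf — visit poppy.
    At fir: go right to moss.
      At moss: go left to tulip.
        At tulip: no left child.
        At tulip: go right to yew.
          yew is a leaf — visit yew.
        Visit tulip.
      At moss: no right child.
      Visit moss.
    Visit fir.
  Visit lily.
At kale: go right to sage.
  sage is a leaf — visit sage.
Visit kale.
Full post-order sequence: elm, pear, hop, poppy, yew, tulip, moss, fir, lily, sage, kale.

lily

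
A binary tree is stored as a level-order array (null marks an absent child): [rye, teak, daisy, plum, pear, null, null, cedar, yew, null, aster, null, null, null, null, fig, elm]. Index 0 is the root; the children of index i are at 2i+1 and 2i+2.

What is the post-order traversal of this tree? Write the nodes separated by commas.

Post-order visits the left subtree, then the right subtree, then the node.
At rye: go left to teak.
  At teak: go left to plum.
    At plum: go left to cedar.
      At cedar: go left to fig.
        fig is a leaf — visit fig.
      At cedar: go right to elm.
        elm is a leaf — visit elm.
      Visit cedar.
    At plum: go right to yew.
      yew is a leaf — visit yew.
    Visit plum.
  At teak: go right to pear.
    At pear: no left child.
    At pear: go right to aster.
      aster is a leaf — visit aster.
    Visit pear.
  Visit teak.
At rye: go right to daisy.
  daisy is a leaf — visit daisy.
Visit rye.

fig, elm, cedar, yew, plum, aster, pear, teak, daisy, rye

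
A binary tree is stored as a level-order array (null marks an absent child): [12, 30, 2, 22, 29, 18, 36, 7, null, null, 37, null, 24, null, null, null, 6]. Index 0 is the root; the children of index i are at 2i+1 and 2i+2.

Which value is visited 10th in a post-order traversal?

2

Post-order visits the left subtree, then the right subtree, then the node.
At 12: go left to 30.
  At 30: go left to 22.
    At 22: go left to 7.
      At 7: no left child.
      At 7: go right to 6.
        6 is a leaf — visit 6.
      Visit 7.
    At 22: no right child.
    Visit 22.
  At 30: go right to 29.
    At 29: no left child.
    At 29: go right to 37.
      37 is a leaf — visit 37.
    Visit 29.
  Visit 30.
At 12: go right to 2.
  At 2: go left to 18.
    At 18: no left child.
    At 18: go right to 24.
      24 is a leaf — visit 24.
    Visit 18.
  At 2: go right to 36.
    36 is a leaf — visit 36.
  Visit 2.
Visit 12.
Full post-order sequence: 6, 7, 22, 37, 29, 30, 24, 18, 36, 2, 12.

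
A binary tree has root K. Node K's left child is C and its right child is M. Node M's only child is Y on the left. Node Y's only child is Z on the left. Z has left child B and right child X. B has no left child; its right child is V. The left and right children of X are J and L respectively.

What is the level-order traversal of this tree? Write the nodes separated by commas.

K, C, M, Y, Z, B, X, V, J, L

Level-order visits nodes level by level from the root, left to right within each level.
Level 0: K
Level 1: C, M
Level 2: Y
Level 3: Z
Level 4: B, X
Level 5: V, J, L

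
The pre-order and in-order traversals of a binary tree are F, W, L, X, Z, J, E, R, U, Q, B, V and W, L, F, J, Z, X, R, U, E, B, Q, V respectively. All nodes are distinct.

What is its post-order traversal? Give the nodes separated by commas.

L, W, J, Z, U, R, B, V, Q, E, X, F

The first element of pre-order is the root; it splits in-order into left and right subtrees.
Root F: left subtree has 2 nodes {W, L}, right has 9 {J, Z, X, R, U, E, B, Q, V}.
  Root W: left subtree has 0 nodes { }, right has 1 {L}.
  Root X: left subtree has 2 nodes {J, Z}, right has 6 {R, U, E, B, Q, V}.
    Root Z: left subtree has 1 node {J}, right has 0 { }.
    Root E: left subtree has 2 nodes {R, U}, right has 3 {B, Q, V}.
      Root R: left subtree has 0 nodes { }, right has 1 {U}.
      Root Q: left subtree has 1 node {B}, right has 1 {V}.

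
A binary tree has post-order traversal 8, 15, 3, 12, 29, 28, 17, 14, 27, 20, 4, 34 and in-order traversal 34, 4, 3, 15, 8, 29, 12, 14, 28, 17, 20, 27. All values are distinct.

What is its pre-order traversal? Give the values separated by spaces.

34 4 20 14 29 3 15 8 12 17 28 27

The last element of post-order is the root; it splits in-order into left and right subtrees.
Root 34: left subtree has 0 nodes { }, right has 11 {4, 3, 15, 8, 29, 12, 14, 28, 17, 20, 27}.
  Root 4: left subtree has 0 nodes { }, right has 10 {3, 15, 8, 29, 12, 14, 28, 17, 20, 27}.
    Root 20: left subtree has 8 nodes {3, 15, 8, 29, 12, 14, 28, 17}, right has 1 {27}.
      Root 14: left subtree has 5 nodes {3, 15, 8, 29, 12}, right has 2 {28, 17}.
        Root 29: left subtree has 3 nodes {3, 15, 8}, right has 1 {12}.
          Root 3: left subtree has 0 nodes { }, right has 2 {15, 8}.
            Root 15: left subtree has 0 nodes { }, right has 1 {8}.
        Root 17: left subtree has 1 node {28}, right has 0 { }.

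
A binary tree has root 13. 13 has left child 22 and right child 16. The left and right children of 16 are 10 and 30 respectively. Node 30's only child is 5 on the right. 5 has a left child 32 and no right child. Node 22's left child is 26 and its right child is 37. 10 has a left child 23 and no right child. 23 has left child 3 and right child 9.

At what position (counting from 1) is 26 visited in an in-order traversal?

1

In-order visits the left subtree, then the node, then the right subtree.
At 13: go left to 22.
  At 22: go left to 26.
    26 is a leaf — visit 26.
  Visit 22.
  At 22: go right to 37.
    37 is a leaf — visit 37.
Visit 13.
At 13: go right to 16.
  At 16: go left to 10.
    At 10: go left to 23.
      At 23: go left to 3.
        3 is a leaf — visit 3.
      Visit 23.
      At 23: go right to 9.
        9 is a leaf — visit 9.
    Visit 10.
    At 10: no right child.
  Visit 16.
  At 16: go right to 30.
    At 30: no left child.
    Visit 30.
    At 30: go right to 5.
      At 5: go left to 32.
        32 is a leaf — visit 32.
      Visit 5.
      At 5: no right child.
Full in-order sequence: 26, 22, 37, 13, 3, 23, 9, 10, 16, 30, 32, 5.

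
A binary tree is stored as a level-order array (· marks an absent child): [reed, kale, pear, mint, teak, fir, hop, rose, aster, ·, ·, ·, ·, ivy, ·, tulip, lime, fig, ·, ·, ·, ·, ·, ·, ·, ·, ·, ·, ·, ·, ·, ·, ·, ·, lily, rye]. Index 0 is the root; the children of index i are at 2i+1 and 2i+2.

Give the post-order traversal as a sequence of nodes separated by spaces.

Post-order visits the left subtree, then the right subtree, then the node.
At reed: go left to kale.
  At kale: go left to mint.
    At mint: go left to rose.
      At rose: go left to tulip.
        tulip is a leaf — visit tulip.
      At rose: go right to lime.
        At lime: no left child.
        At lime: go right to lily.
          lily is a leaf — visit lily.
        Visit lime.
      Visit rose.
    At mint: go right to aster.
      At aster: go left to fig.
        At fig: go left to rye.
          rye is a leaf — visit rye.
        At fig: no right child.
        Visit fig.
      At aster: no right child.
      Visit aster.
    Visit mint.
  At kale: go right to teak.
    teak is a leaf — visit teak.
  Visit kale.
At reed: go right to pear.
  At pear: go left to fir.
    fir is a leaf — visit fir.
  At pear: go right to hop.
    At hop: go left to ivy.
      ivy is a leaf — visit ivy.
    At hop: no right child.
    Visit hop.
  Visit pear.
Visit reed.

tulip lily lime rose rye fig aster mint teak kale fir ivy hop pear reed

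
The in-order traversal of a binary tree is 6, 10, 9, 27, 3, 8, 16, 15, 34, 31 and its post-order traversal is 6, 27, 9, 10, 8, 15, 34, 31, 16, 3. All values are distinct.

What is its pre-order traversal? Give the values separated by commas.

The last element of post-order is the root; it splits in-order into left and right subtrees.
Root 3: left subtree has 4 nodes {6, 10, 9, 27}, right has 5 {8, 16, 15, 34, 31}.
  Root 10: left subtree has 1 node {6}, right has 2 {9, 27}.
    Root 9: left subtree has 0 nodes { }, right has 1 {27}.
  Root 16: left subtree has 1 node {8}, right has 3 {15, 34, 31}.
    Root 31: left subtree has 2 nodes {15, 34}, right has 0 { }.
      Root 34: left subtree has 1 node {15}, right has 0 { }.

3, 10, 6, 9, 27, 16, 8, 31, 34, 15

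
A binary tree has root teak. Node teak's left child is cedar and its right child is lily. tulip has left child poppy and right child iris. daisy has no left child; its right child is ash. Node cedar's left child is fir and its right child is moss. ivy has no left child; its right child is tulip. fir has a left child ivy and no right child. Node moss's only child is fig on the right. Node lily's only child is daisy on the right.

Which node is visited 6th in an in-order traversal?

cedar

In-order visits the left subtree, then the node, then the right subtree.
At teak: go left to cedar.
  At cedar: go left to fir.
    At fir: go left to ivy.
      At ivy: no left child.
      Visit ivy.
      At ivy: go right to tulip.
        At tulip: go left to poppy.
          poppy is a leaf — visit poppy.
        Visit tulip.
        At tulip: go right to iris.
          iris is a leaf — visit iris.
    Visit fir.
    At fir: no right child.
  Visit cedar.
  At cedar: go right to moss.
    At moss: no left child.
    Visit moss.
    At moss: go right to fig.
      fig is a leaf — visit fig.
Visit teak.
At teak: go right to lily.
  At lily: no left child.
  Visit lily.
  At lily: go right to daisy.
    At daisy: no left child.
    Visit daisy.
    At daisy: go right to ash.
      ash is a leaf — visit ash.
Full in-order sequence: ivy, poppy, tulip, iris, fir, cedar, moss, fig, teak, lily, daisy, ash.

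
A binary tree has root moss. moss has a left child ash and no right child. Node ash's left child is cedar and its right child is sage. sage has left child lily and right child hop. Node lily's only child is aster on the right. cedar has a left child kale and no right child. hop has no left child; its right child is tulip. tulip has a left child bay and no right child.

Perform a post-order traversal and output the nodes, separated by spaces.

kale cedar aster lily bay tulip hop sage ash moss

Post-order visits the left subtree, then the right subtree, then the node.
At moss: go left to ash.
  At ash: go left to cedar.
    At cedar: go left to kale.
      kale is a leaf — visit kale.
    At cedar: no right child.
    Visit cedar.
  At ash: go right to sage.
    At sage: go left to lily.
      At lily: no left child.
      At lily: go right to aster.
        aster is a leaf — visit aster.
      Visit lily.
    At sage: go right to hop.
      At hop: no left child.
      At hop: go right to tulip.
        At tulip: go left to bay.
          bay is a leaf — visit bay.
        At tulip: no right child.
        Visit tulip.
      Visit hop.
    Visit sage.
  Visit ash.
At moss: no right child.
Visit moss.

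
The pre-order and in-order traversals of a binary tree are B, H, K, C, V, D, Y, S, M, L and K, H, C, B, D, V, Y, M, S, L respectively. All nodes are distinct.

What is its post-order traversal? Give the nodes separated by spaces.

K C H D M L S Y V B

The first element of pre-order is the root; it splits in-order into left and right subtrees.
Root B: left subtree has 3 nodes {K, H, C}, right has 6 {D, V, Y, M, S, L}.
  Root H: left subtree has 1 node {K}, right has 1 {C}.
  Root V: left subtree has 1 node {D}, right has 4 {Y, M, S, L}.
    Root Y: left subtree has 0 nodes { }, right has 3 {M, S, L}.
      Root S: left subtree has 1 node {M}, right has 1 {L}.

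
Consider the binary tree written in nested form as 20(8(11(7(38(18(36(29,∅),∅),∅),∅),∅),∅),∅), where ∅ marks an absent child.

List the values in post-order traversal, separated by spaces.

29 36 18 38 7 11 8 20

Post-order visits the left subtree, then the right subtree, then the node.
At 20: go left to 8.
  At 8: go left to 11.
    At 11: go left to 7.
      At 7: go left to 38.
        At 38: go left to 18.
          At 18: go left to 36.
            At 36: go left to 29.
              29 is a leaf — visit 29.
            At 36: no right child.
            Visit 36.
          At 18: no right child.
          Visit 18.
        At 38: no right child.
        Visit 38.
      At 7: no right child.
      Visit 7.
    At 11: no right child.
    Visit 11.
  At 8: no right child.
  Visit 8.
At 20: no right child.
Visit 20.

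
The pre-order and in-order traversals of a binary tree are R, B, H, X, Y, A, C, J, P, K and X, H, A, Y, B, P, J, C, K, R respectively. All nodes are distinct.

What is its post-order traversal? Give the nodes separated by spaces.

X A Y H P J K C B R

The first element of pre-order is the root; it splits in-order into left and right subtrees.
Root R: left subtree has 9 nodes {X, H, A, Y, B, P, J, C, K}, right has 0 { }.
  Root B: left subtree has 4 nodes {X, H, A, Y}, right has 4 {P, J, C, K}.
    Root H: left subtree has 1 node {X}, right has 2 {A, Y}.
      Root Y: left subtree has 1 node {A}, right has 0 { }.
    Root C: left subtree has 2 nodes {P, J}, right has 1 {K}.
      Root J: left subtree has 1 node {P}, right has 0 { }.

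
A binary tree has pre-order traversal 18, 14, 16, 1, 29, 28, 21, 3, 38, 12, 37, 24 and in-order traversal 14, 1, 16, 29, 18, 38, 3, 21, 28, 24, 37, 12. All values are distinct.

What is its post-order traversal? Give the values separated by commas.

1, 29, 16, 14, 38, 3, 21, 24, 37, 12, 28, 18

The first element of pre-order is the root; it splits in-order into left and right subtrees.
Root 18: left subtree has 4 nodes {14, 1, 16, 29}, right has 7 {38, 3, 21, 28, 24, 37, 12}.
  Root 14: left subtree has 0 nodes { }, right has 3 {1, 16, 29}.
    Root 16: left subtree has 1 node {1}, right has 1 {29}.
  Root 28: left subtree has 3 nodes {38, 3, 21}, right has 3 {24, 37, 12}.
    Root 21: left subtree has 2 nodes {38, 3}, right has 0 { }.
      Root 3: left subtree has 1 node {38}, right has 0 { }.
    Root 12: left subtree has 2 nodes {24, 37}, right has 0 { }.
      Root 37: left subtree has 1 node {24}, right has 0 { }.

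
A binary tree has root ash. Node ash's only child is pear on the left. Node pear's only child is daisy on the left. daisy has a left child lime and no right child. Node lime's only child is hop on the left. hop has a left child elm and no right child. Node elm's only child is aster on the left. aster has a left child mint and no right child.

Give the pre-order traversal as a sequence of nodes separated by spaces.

Pre-order visits the node, then its left subtree, then its right subtree.
Visit ash.
At ash: go left to pear.
  Visit pear.
  At pear: go left to daisy.
    Visit daisy.
    At daisy: go left to lime.
      Visit lime.
      At lime: go left to hop.
        Visit hop.
        At hop: go left to elm.
          Visit elm.
          At elm: go left to aster.
            Visit aster.
            At aster: go left to mint.
              mint is a leaf — visit mint.
            At aster: no right child.
          At elm: no right child.
        At hop: no right child.
      At lime: no right child.
    At daisy: no right child.
  At pear: no right child.
At ash: no right child.

ash pear daisy lime hop elm aster mint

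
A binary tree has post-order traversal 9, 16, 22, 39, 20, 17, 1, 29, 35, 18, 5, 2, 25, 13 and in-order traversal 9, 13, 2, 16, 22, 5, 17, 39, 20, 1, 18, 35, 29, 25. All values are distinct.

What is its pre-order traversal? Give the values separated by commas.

13, 9, 25, 2, 5, 22, 16, 18, 1, 17, 20, 39, 35, 29

The last element of post-order is the root; it splits in-order into left and right subtrees.
Root 13: left subtree has 1 node {9}, right has 12 {2, 16, 22, 5, 17, 39, 20, 1, 18, 35, 29, 25}.
  Root 25: left subtree has 11 nodes {2, 16, 22, 5, 17, 39, 20, 1, 18, 35, 29}, right has 0 { }.
    Root 2: left subtree has 0 nodes { }, right has 10 {16, 22, 5, 17, 39, 20, 1, 18, 35, 29}.
      Root 5: left subtree has 2 nodes {16, 22}, right has 7 {17, 39, 20, 1, 18, 35, 29}.
        Root 22: left subtree has 1 node {16}, right has 0 { }.
        Root 18: left subtree has 4 nodes {17, 39, 20, 1}, right has 2 {35, 29}.
          Root 1: left subtree has 3 nodes {17, 39, 20}, right has 0 { }.
            Root 17: left subtree has 0 nodes { }, right has 2 {39, 20}.
              Root 20: left subtree has 1 node {39}, right has 0 { }.
          Root 35: left subtree has 0 nodes { }, right has 1 {29}.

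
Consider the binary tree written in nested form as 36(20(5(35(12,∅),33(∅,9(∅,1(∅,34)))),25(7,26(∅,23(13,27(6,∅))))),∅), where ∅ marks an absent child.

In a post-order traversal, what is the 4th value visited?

Post-order visits the left subtree, then the right subtree, then the node.
At 36: go left to 20.
  At 20: go left to 5.
    At 5: go left to 35.
      At 35: go left to 12.
        12 is a leaf — visit 12.
      At 35: no right child.
      Visit 35.
    At 5: go right to 33.
      At 33: no left child.
      At 33: go right to 9.
        At 9: no left child.
        At 9: go right to 1.
          At 1: no left child.
          At 1: go right to 34.
            34 is a leaf — visit 34.
          Visit 1.
        Visit 9.
      Visit 33.
    Visit 5.
  At 20: go right to 25.
    At 25: go left to 7.
      7 is a leaf — visit 7.
    At 25: go right to 26.
      At 26: no left child.
      At 26: go right to 23.
        At 23: go left to 13.
          13 is a leaf — visit 13.
        At 23: go right to 27.
          At 27: go left to 6.
            6 is a leaf — visit 6.
          At 27: no right child.
          Visit 27.
        Visit 23.
      Visit 26.
    Visit 25.
  Visit 20.
At 36: no right child.
Visit 36.
Full post-order sequence: 12, 35, 34, 1, 9, 33, 5, 7, 13, 6, 27, 23, 26, 25, 20, 36.

1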